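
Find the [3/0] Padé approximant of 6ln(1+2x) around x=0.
4*x*(4*x**2 - 3*x + 3)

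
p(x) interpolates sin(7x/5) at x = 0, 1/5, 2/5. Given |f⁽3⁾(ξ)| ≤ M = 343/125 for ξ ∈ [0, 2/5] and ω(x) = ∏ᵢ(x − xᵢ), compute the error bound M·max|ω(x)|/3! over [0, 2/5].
343*sqrt(3)/421875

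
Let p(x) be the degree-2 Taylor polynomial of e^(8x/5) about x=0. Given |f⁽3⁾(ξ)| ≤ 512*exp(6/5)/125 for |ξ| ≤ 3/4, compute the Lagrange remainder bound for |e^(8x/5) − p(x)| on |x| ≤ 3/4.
36*exp(6/5)/125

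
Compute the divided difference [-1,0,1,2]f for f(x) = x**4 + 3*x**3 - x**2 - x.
5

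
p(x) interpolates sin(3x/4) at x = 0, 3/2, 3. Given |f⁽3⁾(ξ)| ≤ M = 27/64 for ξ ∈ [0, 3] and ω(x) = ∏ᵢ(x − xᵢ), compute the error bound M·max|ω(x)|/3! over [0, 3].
27*sqrt(3)/512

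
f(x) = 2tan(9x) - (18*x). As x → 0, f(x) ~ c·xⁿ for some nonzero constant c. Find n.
3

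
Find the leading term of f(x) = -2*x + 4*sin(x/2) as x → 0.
-x**3/12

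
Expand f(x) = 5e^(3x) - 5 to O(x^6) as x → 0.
15*x + 45*x**2/2 + 45*x**3/2 + 135*x**4/8 + 81*x**5/8 + O(x**6)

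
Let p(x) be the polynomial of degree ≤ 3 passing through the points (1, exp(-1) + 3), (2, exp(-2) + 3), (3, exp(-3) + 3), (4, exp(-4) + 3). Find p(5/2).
(-exp(3) - 1 + 9*e + 9*exp(2) + 48*exp(4))*exp(-4)/16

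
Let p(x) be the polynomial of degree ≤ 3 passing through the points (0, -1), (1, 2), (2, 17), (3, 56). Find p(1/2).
-1/4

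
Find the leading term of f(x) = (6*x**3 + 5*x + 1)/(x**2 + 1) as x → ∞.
6*x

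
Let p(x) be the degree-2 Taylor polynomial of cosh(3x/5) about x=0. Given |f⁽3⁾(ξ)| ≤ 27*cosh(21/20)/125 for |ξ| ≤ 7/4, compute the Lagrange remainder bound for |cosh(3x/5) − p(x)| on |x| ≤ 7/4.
3087*cosh(21/20)/16000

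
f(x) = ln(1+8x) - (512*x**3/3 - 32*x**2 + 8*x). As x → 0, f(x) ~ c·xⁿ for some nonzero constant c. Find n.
4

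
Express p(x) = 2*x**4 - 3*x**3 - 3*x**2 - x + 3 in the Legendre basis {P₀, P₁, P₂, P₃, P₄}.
(12/5)P₀ + (-14/5)P₁ + (-6/7)P₂ + (-6/5)P₃ + (16/35)P₄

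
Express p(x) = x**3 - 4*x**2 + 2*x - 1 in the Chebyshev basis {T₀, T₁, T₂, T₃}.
(-3)T₀ + (11/4)T₁ + (-2)T₂ + (1/4)T₃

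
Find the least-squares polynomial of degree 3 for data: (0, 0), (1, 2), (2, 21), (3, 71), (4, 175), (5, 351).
-25/126 + (1513/756)x + (-575/252)x² + (86/27)x³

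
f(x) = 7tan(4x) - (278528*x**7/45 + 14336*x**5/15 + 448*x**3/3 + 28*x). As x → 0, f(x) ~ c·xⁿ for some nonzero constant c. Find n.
9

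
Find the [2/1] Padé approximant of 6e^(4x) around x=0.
(16*x**2 + 16*x + 6)/(1 - 4*x/3)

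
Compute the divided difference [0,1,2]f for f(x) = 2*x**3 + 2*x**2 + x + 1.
8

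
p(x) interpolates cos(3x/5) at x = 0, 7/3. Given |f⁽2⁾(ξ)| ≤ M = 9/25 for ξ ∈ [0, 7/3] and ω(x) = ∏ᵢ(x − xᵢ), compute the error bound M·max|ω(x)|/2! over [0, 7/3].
49/200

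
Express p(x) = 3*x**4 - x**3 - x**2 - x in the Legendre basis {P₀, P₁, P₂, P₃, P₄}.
(4/15)P₀ + (-8/5)P₁ + (22/21)P₂ + (-2/5)P₃ + (24/35)P₄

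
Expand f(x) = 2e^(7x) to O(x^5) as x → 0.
2 + 14*x + 49*x**2 + 343*x**3/3 + 2401*x**4/12 + O(x**5)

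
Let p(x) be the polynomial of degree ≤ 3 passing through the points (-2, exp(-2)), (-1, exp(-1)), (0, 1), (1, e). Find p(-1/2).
(-1 + 9*e + (9 - e)*exp(2))*exp(-2)/16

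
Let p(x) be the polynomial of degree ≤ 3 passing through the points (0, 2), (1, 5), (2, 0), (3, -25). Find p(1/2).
15/4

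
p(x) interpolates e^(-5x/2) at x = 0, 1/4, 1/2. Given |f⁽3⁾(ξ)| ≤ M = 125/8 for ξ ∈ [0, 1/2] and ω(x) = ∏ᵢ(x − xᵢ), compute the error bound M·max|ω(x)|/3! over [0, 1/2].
125*sqrt(3)/13824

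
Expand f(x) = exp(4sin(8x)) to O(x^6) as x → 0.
1 + 32*x + 512*x**2 + 5120*x**3 + 32768*x**4 + 1589248*x**5/15 + O(x**6)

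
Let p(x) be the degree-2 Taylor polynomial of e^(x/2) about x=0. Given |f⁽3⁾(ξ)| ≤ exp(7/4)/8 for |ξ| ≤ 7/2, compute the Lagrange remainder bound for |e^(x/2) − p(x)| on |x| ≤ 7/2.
343*exp(7/4)/384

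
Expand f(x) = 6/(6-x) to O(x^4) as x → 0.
1 + x/6 + x**2/36 + x**3/216 + O(x**4)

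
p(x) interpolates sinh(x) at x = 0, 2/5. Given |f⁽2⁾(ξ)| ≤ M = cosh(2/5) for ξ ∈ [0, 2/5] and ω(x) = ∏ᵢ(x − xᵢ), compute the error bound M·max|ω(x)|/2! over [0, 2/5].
cosh(2/5)/50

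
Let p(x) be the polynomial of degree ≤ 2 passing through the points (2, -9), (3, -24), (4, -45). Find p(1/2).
9/4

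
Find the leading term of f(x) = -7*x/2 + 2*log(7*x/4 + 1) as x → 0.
-49*x**2/16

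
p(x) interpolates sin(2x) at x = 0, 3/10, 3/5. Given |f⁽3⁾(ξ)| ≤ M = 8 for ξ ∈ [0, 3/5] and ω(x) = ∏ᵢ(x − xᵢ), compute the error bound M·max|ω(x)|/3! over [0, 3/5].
sqrt(3)/125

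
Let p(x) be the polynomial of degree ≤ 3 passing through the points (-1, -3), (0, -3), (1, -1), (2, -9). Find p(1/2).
-3/2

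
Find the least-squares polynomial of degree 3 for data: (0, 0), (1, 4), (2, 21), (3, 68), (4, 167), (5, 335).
-5/126 + (3449/756)x + (-127/36)x² + (173/54)x³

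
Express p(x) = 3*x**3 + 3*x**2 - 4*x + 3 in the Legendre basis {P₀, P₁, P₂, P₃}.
(4)P₀ + (-11/5)P₁ + (2)P₂ + (6/5)P₃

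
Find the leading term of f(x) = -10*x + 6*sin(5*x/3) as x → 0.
-125*x**3/27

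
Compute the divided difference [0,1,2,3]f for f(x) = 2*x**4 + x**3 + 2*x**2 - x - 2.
13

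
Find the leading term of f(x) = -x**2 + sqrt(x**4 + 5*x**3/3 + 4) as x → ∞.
5*x/6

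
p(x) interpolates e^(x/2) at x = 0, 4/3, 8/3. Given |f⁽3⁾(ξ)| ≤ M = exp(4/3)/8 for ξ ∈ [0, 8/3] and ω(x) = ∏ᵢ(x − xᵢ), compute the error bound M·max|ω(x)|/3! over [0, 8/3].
8*sqrt(3)*exp(4/3)/729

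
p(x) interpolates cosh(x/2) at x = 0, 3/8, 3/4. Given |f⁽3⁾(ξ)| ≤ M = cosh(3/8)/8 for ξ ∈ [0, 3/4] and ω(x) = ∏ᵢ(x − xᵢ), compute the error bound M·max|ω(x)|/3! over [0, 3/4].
sqrt(3)*cosh(3/8)/4096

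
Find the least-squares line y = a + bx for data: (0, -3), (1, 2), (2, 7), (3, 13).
a = -16/5, b = 53/10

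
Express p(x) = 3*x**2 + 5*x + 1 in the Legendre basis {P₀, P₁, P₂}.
(2)P₀ + (5)P₁ + (2)P₂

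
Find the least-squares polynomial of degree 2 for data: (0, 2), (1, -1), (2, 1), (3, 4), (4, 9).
57/35 + (-207/70)x + (17/14)x²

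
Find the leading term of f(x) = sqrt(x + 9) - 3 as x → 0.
x/6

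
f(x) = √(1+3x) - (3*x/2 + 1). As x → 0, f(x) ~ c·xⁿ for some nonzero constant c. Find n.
2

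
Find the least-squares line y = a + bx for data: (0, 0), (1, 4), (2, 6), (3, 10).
a = 1/5, b = 16/5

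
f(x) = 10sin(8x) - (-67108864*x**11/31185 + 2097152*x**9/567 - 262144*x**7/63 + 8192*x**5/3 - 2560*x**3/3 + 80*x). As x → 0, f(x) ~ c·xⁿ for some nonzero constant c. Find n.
13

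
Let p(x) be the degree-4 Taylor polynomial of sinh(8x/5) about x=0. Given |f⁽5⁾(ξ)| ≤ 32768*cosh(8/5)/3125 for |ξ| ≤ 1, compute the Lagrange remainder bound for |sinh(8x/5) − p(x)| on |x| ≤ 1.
4096*cosh(8/5)/46875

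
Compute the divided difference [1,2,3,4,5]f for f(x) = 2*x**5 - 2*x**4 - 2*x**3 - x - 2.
28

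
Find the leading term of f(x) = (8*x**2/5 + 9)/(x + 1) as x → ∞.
8*x/5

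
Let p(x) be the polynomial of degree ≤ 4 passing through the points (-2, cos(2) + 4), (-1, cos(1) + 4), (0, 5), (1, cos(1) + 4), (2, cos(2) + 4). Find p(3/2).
15*cos(2)/64 + 21*cos(1)/16 + 221/64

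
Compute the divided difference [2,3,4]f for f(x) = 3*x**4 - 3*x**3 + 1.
138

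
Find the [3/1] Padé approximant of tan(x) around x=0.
x**3/3 + x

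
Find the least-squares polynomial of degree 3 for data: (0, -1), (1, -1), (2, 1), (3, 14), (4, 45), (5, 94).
-44/63 + (-290/189)x + (-143/252)x² + (101/108)x³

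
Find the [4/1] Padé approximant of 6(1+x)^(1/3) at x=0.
(2*x**4/81 - 16*x**3/135 + 4*x**2/5 + 32*x/5 + 6)/(11*x/15 + 1)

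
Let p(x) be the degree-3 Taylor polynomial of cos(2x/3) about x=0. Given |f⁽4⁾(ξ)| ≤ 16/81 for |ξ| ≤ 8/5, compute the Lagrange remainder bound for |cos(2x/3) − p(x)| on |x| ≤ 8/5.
8192/151875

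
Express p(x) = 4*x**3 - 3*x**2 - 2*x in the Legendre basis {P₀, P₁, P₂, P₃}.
-P₀ + (2/5)P₁ + (-2)P₂ + (8/5)P₃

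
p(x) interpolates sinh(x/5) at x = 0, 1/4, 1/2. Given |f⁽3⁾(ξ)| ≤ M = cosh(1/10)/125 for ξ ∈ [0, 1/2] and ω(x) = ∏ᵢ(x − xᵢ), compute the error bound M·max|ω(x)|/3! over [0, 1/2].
sqrt(3)*cosh(1/10)/216000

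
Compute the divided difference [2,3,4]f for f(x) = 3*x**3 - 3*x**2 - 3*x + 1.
24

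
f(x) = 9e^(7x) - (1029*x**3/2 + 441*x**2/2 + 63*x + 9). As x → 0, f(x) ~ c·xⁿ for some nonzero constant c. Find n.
4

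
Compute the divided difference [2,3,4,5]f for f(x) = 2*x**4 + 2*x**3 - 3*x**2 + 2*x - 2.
30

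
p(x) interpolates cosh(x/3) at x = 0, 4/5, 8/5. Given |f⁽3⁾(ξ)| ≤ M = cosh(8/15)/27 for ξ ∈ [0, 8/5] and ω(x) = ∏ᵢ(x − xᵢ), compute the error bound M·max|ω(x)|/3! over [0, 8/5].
64*sqrt(3)*cosh(8/15)/91125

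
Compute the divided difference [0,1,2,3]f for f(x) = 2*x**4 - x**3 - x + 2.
11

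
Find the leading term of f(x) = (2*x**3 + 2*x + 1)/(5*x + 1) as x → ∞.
2*x**2/5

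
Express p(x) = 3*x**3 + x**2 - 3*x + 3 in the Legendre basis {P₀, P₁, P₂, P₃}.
(10/3)P₀ + (-6/5)P₁ + (2/3)P₂ + (6/5)P₃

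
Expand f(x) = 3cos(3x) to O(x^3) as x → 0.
3 - 27*x**2/2 + O(x**3)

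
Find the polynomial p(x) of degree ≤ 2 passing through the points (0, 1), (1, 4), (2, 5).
-x**2 + 4*x + 1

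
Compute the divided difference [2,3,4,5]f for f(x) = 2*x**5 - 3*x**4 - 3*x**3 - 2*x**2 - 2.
205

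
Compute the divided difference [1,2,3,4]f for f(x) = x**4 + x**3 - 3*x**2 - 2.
11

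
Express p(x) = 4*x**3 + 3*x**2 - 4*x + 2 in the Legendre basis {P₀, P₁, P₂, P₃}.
(3)P₀ + (-8/5)P₁ + (2)P₂ + (8/5)P₃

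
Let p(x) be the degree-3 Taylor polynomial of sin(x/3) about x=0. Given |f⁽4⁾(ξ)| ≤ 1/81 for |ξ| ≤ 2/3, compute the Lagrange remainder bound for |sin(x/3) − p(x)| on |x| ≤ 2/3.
2/19683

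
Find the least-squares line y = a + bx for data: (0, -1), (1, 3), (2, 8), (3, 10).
a = -7/10, b = 19/5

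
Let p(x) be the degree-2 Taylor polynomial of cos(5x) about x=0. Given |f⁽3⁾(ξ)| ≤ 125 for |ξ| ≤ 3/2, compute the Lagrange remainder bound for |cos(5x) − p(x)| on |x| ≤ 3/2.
1125/16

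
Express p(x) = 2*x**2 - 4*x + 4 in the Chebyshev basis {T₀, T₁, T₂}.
(5)T₀ + (-4)T₁ + T₂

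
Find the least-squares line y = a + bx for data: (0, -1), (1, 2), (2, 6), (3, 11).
a = -3/2, b = 4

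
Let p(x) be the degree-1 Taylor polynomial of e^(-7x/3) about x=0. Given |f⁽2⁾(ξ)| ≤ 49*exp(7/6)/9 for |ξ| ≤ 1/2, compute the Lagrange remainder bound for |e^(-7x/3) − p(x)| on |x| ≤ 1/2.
49*exp(7/6)/72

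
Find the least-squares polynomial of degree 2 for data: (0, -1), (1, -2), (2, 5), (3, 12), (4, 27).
-43/35 + (-15/7)x + (16/7)x²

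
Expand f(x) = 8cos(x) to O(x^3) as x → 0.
8 - 4*x**2 + O(x**3)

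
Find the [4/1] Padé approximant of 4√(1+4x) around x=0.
(24*x**4/5 - 32*x**3/5 + 72*x**2/5 + 96*x/5 + 4)/(14*x/5 + 1)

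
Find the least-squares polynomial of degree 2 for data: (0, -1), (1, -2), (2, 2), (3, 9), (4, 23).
-31/35 + (-247/70)x + (33/14)x²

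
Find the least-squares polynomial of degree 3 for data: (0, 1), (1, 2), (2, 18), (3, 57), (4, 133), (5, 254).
20/21 + (-136/63)x + (5/3)x² + (16/9)x³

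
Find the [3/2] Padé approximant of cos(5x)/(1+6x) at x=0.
(7675*x**3/94 - 7675*x**2/564 - 6*x + 1)/(1 - 20929*x**2/564)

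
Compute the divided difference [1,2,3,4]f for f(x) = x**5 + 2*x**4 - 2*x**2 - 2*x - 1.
85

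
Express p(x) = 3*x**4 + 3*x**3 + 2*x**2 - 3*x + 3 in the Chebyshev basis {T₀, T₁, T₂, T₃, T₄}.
(41/8)T₀ + (-3/4)T₁ + (5/2)T₂ + (3/4)T₃ + (3/8)T₄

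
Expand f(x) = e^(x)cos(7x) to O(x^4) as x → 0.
1 + x - 24*x**2 - 73*x**3/3 + O(x**4)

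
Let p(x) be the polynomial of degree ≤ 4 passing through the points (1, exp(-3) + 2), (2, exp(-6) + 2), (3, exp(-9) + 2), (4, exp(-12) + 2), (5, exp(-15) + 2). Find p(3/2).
(-70*exp(6) - 5 + 28*exp(3) + 140*exp(9) + 35*exp(12) + 256*exp(15))*exp(-15)/128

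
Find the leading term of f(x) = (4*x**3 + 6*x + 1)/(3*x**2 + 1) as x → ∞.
4*x/3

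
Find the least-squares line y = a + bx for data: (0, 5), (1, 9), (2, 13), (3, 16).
a = 26/5, b = 37/10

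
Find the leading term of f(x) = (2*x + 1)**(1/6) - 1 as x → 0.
x/3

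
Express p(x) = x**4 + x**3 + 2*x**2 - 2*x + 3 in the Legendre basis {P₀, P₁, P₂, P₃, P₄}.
(58/15)P₀ + (-7/5)P₁ + (40/21)P₂ + (2/5)P₃ + (8/35)P₄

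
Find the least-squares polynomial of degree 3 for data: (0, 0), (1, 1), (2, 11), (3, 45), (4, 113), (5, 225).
25/126 + (-1171/756)x + (-23/126)x² + (205/108)x³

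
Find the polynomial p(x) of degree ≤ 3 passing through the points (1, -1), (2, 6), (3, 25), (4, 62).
x**3 - 2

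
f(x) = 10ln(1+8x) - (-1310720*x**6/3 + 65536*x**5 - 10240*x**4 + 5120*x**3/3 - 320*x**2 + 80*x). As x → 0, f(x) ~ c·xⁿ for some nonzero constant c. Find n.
7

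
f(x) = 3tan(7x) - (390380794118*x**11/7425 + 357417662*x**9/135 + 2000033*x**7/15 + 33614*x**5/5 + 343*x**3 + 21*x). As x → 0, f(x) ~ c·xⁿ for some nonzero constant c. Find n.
13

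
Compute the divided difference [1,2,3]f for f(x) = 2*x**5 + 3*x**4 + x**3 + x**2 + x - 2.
262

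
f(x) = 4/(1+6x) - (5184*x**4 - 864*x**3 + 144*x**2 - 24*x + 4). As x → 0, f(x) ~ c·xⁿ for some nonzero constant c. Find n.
5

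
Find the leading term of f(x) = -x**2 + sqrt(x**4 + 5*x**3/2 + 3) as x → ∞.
5*x/4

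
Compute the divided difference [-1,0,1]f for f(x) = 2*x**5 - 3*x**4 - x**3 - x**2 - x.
-4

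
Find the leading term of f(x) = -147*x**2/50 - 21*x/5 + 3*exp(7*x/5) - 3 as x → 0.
343*x**3/250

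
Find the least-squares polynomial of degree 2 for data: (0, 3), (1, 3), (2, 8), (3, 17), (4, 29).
14/5 + (-7/5)x + (2)x²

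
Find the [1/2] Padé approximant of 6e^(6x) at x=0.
(12*x + 6)/(6*x**2 - 4*x + 1)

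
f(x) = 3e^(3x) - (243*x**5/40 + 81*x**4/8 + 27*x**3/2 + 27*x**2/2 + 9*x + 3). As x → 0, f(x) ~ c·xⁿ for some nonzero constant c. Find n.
6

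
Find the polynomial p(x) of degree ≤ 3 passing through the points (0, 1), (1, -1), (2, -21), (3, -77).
-3*x**3 + x + 1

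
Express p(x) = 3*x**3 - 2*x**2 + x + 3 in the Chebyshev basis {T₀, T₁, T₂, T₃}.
(2)T₀ + (13/4)T₁ - T₂ + (3/4)T₃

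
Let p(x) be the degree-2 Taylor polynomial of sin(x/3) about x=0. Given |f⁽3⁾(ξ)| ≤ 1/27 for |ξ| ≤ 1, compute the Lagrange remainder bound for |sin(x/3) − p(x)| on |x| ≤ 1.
1/162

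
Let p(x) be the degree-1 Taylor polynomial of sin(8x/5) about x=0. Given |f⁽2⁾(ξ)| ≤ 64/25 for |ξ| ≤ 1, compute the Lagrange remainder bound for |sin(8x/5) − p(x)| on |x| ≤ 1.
32/25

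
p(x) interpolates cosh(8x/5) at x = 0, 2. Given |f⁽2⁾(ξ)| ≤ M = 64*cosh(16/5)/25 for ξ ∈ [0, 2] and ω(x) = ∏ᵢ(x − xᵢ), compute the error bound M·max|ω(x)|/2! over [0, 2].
32*cosh(16/5)/25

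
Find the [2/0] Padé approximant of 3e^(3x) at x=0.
27*x**2/2 + 9*x + 3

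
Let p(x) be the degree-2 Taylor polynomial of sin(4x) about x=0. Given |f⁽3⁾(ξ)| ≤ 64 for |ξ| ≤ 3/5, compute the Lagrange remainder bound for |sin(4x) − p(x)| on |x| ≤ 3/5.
288/125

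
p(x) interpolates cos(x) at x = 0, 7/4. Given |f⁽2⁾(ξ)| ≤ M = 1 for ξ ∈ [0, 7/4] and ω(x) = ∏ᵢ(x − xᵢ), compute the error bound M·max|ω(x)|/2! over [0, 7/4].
49/128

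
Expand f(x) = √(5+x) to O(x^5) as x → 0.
sqrt(5) + sqrt(5)*x/10 - sqrt(5)*x**2/200 + sqrt(5)*x**3/2000 - sqrt(5)*x**4/16000 + O(x**5)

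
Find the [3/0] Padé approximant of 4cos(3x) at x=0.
4 - 18*x**2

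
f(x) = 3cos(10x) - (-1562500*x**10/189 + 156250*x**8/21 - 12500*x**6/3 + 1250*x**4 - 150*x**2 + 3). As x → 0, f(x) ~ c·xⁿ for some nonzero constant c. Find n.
12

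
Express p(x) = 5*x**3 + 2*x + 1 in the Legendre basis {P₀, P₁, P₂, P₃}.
P₀ + (5)P₁ + (2)P₃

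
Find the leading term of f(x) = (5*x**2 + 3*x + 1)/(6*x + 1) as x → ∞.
5*x/6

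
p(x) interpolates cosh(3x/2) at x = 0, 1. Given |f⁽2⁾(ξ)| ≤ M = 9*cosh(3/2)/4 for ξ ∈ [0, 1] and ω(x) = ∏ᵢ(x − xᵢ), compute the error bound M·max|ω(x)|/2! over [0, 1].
9*cosh(3/2)/32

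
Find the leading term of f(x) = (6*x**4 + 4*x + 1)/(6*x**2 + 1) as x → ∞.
x**2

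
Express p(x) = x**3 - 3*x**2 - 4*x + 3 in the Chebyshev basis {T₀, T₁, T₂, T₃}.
(3/2)T₀ + (-13/4)T₁ + (-3/2)T₂ + (1/4)T₃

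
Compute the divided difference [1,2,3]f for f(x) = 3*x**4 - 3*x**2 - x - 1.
72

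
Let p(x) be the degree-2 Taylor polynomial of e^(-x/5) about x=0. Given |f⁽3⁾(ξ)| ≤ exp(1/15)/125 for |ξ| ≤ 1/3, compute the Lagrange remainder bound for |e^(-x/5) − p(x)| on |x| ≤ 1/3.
exp(1/15)/20250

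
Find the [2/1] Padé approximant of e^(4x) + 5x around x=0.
(-4*x**2 + 23*x/3 + 1)/(1 - 4*x/3)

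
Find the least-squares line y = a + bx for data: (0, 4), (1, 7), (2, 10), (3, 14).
a = 19/5, b = 33/10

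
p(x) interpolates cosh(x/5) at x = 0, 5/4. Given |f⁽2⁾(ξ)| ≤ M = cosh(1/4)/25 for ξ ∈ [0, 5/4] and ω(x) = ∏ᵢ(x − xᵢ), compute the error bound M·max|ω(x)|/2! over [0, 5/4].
cosh(1/4)/128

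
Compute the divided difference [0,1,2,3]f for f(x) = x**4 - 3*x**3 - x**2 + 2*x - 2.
3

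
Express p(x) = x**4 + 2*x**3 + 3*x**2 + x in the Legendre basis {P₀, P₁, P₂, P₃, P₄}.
(6/5)P₀ + (11/5)P₁ + (18/7)P₂ + (4/5)P₃ + (8/35)P₄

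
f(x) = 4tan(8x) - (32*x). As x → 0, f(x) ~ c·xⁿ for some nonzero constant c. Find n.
3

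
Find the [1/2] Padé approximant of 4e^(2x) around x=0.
(8*x/3 + 4)/(2*x**2/3 - 4*x/3 + 1)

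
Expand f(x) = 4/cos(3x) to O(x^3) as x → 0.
4 + 18*x**2 + O(x**3)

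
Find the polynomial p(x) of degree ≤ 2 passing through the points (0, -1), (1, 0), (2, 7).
3*x**2 - 2*x - 1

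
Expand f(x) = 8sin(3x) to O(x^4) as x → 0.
24*x - 36*x**3 + O(x**4)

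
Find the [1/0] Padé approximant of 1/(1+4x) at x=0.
1 - 4*x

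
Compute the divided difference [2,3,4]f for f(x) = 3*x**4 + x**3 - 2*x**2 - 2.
172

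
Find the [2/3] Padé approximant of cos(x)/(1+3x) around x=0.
(1 - 5*x**2/12)/(x**3/4 + x**2/12 + 3*x + 1)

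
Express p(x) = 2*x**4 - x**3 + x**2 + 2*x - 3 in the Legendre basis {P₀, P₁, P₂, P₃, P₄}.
(-34/15)P₀ + (7/5)P₁ + (38/21)P₂ + (-2/5)P₃ + (16/35)P₄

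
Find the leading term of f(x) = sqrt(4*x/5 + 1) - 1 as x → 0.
2*x/5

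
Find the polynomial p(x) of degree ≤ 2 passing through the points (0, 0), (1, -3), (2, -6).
-3*x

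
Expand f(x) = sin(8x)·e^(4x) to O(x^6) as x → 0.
8*x + 32*x**2 - 64*x**3/3 - 256*x**4 - 4864*x**5/15 + O(x**6)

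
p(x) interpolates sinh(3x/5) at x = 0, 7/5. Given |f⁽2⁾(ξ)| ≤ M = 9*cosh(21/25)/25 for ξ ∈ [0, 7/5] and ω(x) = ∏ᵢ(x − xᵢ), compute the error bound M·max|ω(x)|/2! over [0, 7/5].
441*cosh(21/25)/5000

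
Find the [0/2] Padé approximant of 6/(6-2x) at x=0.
1/(1 - x/3)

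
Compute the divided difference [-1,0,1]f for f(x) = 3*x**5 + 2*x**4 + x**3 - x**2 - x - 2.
1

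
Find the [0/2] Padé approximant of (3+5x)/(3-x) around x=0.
1/(10*x**2/3 - 2*x + 1)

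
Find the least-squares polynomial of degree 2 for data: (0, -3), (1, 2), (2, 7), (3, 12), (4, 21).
-93/35 + (123/35)x + (4/7)x²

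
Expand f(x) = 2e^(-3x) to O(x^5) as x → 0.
2 - 6*x + 9*x**2 - 9*x**3 + 27*x**4/4 + O(x**5)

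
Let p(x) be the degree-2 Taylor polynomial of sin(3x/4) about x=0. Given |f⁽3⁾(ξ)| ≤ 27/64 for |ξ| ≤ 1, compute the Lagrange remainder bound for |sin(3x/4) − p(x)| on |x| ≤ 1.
9/128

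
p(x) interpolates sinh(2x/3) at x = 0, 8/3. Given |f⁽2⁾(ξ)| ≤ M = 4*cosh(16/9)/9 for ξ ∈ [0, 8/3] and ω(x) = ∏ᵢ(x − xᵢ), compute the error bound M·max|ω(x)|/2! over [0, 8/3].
32*cosh(16/9)/81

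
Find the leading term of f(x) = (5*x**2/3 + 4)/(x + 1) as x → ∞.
5*x/3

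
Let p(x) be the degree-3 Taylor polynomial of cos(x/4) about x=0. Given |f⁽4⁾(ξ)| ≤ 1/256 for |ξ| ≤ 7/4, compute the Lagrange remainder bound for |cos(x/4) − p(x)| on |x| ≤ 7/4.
2401/1572864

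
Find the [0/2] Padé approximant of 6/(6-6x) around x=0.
1/(1 - x)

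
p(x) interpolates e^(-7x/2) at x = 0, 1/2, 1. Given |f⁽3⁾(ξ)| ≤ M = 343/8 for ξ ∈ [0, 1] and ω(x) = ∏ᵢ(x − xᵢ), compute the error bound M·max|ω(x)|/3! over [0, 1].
343*sqrt(3)/1728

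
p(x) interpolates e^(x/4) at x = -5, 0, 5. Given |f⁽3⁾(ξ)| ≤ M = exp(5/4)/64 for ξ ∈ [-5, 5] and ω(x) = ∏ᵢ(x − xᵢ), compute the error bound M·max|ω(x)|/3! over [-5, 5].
125*sqrt(3)*exp(5/4)/1728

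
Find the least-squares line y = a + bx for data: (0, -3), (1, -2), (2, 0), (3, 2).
a = -33/10, b = 17/10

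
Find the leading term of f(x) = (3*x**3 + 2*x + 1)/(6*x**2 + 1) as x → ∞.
x/2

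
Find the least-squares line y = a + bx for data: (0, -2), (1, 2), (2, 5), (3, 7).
a = -3/2, b = 3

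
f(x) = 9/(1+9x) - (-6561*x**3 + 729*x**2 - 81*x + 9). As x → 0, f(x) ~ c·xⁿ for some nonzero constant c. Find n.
4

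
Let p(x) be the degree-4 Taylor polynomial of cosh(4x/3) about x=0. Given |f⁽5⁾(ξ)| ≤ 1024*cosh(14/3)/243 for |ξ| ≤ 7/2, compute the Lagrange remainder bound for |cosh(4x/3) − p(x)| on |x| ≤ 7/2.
67228*cosh(14/3)/3645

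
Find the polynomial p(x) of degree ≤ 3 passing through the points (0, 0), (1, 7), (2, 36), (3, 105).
3*x**3 + 2*x**2 + 2*x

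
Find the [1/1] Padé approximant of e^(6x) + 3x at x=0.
(7*x + 1)/(1 - 2*x)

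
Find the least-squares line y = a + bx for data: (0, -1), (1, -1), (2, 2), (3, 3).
a = -3/2, b = 3/2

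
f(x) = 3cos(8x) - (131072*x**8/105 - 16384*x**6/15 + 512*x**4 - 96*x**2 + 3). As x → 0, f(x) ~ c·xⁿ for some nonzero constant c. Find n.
10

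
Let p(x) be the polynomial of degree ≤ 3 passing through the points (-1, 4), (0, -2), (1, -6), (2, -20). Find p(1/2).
-7/2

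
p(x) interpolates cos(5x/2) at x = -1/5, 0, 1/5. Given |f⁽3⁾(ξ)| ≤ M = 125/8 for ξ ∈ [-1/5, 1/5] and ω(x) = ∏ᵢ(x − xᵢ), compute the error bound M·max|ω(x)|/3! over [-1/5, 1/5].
sqrt(3)/216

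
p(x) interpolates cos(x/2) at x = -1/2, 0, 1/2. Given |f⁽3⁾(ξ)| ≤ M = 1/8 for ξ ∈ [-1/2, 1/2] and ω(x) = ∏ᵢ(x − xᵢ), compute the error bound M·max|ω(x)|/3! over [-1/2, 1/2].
sqrt(3)/1728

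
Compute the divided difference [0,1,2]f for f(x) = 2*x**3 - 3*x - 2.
6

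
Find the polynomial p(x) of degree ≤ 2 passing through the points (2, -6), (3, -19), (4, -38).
-3*x**2 + 2*x + 2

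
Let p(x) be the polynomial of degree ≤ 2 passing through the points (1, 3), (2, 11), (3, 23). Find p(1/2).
1/2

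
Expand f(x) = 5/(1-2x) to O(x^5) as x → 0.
5 + 10*x + 20*x**2 + 40*x**3 + 80*x**4 + O(x**5)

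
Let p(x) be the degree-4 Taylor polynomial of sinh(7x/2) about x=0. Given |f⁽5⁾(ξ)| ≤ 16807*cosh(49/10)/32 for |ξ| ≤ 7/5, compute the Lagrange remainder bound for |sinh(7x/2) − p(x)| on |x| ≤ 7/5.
282475249*cosh(49/10)/12000000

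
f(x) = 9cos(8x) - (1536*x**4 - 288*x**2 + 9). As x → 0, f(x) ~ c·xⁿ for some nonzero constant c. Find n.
6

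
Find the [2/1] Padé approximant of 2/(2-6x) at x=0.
1/(1 - 3*x)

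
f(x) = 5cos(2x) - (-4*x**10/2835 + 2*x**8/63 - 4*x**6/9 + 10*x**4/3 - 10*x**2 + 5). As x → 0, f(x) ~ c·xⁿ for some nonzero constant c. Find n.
12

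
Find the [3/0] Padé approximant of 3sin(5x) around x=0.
-125*x**3/2 + 15*x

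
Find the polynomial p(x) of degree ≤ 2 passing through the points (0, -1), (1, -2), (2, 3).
3*x**2 - 4*x - 1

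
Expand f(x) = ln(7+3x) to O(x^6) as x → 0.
log(7) + 3*x/7 - 9*x**2/98 + 9*x**3/343 - 81*x**4/9604 + 243*x**5/84035 + O(x**6)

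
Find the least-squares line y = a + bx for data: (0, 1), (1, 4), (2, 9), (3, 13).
a = 3/5, b = 41/10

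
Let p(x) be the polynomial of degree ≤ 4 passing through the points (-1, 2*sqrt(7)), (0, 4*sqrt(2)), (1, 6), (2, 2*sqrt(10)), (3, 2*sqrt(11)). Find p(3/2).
-5*sqrt(2)/8 - 5*sqrt(11)/64 + 3*sqrt(7)/64 + 15*sqrt(10)/16 + 135/32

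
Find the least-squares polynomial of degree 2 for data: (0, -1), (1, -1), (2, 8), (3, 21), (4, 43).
-8/7 + (-19/7)x + (24/7)x²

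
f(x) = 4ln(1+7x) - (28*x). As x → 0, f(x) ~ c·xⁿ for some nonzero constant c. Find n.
2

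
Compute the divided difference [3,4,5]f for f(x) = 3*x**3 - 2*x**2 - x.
34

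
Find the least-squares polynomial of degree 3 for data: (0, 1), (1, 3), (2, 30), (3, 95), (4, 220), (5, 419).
113/126 + (-359/108)x + (377/126)x² + (311/108)x³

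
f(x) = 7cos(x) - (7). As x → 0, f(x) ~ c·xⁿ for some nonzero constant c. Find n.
2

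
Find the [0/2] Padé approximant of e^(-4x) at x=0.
1/(8*x**2 + 4*x + 1)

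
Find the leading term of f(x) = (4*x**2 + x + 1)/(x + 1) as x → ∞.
4*x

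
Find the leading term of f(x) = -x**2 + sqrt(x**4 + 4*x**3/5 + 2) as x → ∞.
2*x/5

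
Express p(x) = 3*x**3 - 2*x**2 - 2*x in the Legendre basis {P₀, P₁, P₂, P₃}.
(-2/3)P₀ + (-1/5)P₁ + (-4/3)P₂ + (6/5)P₃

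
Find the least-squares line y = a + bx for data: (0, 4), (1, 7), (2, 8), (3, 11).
a = 21/5, b = 11/5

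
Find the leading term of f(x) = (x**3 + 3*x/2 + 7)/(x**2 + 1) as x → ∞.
x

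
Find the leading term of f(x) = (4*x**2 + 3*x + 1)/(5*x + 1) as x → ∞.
4*x/5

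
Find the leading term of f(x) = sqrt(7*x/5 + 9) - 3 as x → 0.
7*x/30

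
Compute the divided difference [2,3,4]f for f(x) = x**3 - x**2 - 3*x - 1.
8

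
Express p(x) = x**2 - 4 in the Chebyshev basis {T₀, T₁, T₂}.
(-7/2)T₀ + (1/2)T₂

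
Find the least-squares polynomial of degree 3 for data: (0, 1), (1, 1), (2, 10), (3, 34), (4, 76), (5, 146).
113/126 + (-1523/756)x + (349/252)x² + (26/27)x³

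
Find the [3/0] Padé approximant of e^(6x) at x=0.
36*x**3 + 18*x**2 + 6*x + 1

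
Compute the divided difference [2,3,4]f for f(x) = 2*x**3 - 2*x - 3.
18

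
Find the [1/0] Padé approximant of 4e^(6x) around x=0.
24*x + 4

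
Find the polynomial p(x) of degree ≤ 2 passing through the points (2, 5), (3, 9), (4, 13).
4*x - 3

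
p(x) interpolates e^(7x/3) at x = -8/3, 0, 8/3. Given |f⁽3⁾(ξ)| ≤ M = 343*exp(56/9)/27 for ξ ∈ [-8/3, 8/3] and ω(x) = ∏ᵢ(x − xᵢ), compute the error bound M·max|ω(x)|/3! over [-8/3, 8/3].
175616*sqrt(3)*exp(56/9)/19683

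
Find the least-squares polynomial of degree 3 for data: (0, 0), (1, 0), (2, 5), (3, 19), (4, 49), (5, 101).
-11/126 + (251/756)x + (-235/252)x² + (53/54)x³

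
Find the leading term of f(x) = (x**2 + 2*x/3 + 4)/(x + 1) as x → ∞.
x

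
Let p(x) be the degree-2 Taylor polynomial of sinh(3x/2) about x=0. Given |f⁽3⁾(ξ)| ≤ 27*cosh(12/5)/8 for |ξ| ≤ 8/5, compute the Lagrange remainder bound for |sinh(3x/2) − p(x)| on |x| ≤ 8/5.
288*cosh(12/5)/125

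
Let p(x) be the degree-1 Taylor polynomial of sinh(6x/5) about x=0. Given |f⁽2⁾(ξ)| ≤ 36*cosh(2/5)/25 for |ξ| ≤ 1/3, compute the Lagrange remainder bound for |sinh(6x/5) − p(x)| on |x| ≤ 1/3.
2*cosh(2/5)/25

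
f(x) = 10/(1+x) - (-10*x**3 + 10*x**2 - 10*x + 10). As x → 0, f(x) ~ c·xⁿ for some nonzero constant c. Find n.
4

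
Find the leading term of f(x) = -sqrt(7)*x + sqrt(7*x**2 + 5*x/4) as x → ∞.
5*sqrt(7)/56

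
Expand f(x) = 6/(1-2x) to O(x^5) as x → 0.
6 + 12*x + 24*x**2 + 48*x**3 + 96*x**4 + O(x**5)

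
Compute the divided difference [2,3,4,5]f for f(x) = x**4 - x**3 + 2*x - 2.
13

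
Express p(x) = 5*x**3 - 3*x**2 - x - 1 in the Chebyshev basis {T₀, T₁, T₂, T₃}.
(-5/2)T₀ + (11/4)T₁ + (-3/2)T₂ + (5/4)T₃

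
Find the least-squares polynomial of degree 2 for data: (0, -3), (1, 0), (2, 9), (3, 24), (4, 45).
-3 + (3)x²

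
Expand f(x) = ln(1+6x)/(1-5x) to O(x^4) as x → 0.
6*x + 12*x**2 + 132*x**3 + O(x**4)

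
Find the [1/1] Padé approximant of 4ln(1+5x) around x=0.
20*x/(5*x/2 + 1)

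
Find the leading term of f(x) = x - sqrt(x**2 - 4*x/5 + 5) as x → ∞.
2/5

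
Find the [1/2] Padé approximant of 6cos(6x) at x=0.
6/(18*x**2 + 1)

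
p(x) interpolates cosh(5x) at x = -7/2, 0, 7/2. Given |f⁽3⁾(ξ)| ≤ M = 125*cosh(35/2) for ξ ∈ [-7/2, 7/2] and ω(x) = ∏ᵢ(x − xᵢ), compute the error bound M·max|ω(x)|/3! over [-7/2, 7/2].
42875*sqrt(3)*cosh(35/2)/216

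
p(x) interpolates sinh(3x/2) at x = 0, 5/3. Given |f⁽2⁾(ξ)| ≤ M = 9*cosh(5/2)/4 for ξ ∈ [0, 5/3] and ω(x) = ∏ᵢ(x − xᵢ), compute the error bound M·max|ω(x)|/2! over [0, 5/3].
25*cosh(5/2)/32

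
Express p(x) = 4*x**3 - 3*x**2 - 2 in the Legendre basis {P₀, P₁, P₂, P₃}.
(-3)P₀ + (12/5)P₁ + (-2)P₂ + (8/5)P₃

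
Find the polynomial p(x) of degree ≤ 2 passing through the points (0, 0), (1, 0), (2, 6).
3*x**2 - 3*x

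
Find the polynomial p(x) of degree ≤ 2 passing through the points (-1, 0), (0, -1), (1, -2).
-x - 1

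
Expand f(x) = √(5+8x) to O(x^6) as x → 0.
sqrt(5) + 4*sqrt(5)*x/5 - 8*sqrt(5)*x**2/25 + 32*sqrt(5)*x**3/125 - 32*sqrt(5)*x**4/125 + 896*sqrt(5)*x**5/3125 + O(x**6)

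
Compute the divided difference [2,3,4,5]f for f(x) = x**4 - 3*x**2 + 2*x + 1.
14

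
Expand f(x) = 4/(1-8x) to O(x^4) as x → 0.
4 + 32*x + 256*x**2 + 2048*x**3 + O(x**4)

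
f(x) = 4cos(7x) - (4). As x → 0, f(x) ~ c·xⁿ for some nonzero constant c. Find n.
2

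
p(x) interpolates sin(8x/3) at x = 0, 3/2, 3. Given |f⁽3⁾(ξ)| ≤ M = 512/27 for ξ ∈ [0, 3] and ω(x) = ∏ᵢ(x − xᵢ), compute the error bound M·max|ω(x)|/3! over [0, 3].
64*sqrt(3)/27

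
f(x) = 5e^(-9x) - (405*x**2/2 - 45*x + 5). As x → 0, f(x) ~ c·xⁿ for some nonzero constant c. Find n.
3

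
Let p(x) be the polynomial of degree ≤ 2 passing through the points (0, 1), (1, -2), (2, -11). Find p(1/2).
1/4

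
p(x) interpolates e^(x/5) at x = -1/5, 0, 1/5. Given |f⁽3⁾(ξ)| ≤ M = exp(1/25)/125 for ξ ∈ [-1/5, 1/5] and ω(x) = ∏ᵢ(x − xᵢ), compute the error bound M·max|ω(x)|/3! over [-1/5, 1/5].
sqrt(3)*exp(1/25)/421875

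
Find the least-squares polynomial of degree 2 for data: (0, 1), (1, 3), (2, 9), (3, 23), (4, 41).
39/35 + (-10/7)x + (20/7)x²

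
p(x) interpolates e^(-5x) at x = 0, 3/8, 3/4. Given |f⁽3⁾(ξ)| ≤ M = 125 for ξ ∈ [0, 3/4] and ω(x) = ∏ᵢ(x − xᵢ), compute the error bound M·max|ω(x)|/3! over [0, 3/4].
125*sqrt(3)/512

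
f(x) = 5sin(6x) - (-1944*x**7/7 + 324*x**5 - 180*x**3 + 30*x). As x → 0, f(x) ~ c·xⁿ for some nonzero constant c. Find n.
9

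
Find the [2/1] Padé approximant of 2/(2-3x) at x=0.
1/(1 - 3*x/2)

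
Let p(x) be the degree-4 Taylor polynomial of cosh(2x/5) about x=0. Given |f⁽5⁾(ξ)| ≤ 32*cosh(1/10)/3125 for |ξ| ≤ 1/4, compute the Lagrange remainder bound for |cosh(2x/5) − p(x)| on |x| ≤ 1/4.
cosh(1/10)/12000000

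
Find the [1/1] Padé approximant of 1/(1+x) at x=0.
1/(x + 1)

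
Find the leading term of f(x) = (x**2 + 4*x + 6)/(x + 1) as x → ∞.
x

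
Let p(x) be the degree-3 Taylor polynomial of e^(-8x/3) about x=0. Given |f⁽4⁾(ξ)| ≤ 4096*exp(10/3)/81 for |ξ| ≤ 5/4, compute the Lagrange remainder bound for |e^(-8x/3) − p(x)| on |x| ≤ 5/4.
1250*exp(10/3)/243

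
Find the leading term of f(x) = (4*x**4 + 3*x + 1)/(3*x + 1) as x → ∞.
4*x**3/3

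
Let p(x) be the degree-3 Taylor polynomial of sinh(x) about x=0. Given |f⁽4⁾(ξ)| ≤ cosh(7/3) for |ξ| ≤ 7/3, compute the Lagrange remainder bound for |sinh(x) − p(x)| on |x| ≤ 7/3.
2401*cosh(7/3)/1944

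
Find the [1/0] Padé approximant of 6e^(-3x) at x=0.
6 - 18*x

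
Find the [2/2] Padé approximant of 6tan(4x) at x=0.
24*x/(1 - 16*x**2/3)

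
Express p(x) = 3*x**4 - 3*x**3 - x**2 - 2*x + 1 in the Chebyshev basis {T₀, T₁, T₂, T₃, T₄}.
(13/8)T₀ + (-17/4)T₁ + T₂ + (-3/4)T₃ + (3/8)T₄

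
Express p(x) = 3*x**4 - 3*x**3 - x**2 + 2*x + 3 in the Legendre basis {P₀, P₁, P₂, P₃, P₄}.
(49/15)P₀ + (1/5)P₁ + (22/21)P₂ + (-6/5)P₃ + (24/35)P₄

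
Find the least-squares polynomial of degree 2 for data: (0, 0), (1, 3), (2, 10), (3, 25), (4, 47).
13/35 + (-54/35)x + (23/7)x²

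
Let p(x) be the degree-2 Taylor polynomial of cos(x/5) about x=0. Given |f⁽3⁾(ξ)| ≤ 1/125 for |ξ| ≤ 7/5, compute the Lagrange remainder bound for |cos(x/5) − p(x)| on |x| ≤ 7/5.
343/93750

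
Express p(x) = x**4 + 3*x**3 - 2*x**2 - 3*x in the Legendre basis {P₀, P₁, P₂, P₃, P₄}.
(-7/15)P₀ + (-6/5)P₁ + (-16/21)P₂ + (6/5)P₃ + (8/35)P₄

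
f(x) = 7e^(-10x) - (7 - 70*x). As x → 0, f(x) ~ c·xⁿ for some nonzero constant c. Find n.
2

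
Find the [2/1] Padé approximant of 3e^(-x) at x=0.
(x**2/2 - 2*x + 3)/(x/3 + 1)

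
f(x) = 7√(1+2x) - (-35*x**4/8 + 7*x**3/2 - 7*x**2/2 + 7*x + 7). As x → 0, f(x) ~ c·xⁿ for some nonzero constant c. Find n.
5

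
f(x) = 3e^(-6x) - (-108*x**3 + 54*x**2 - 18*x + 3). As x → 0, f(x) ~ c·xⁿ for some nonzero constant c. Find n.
4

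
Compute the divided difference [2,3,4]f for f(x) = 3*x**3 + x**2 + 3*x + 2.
28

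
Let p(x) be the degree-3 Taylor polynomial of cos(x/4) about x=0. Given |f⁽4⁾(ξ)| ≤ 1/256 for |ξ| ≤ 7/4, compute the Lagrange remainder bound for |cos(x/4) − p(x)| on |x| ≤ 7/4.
2401/1572864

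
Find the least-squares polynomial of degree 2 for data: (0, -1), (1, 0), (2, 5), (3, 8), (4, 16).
-38/35 + (27/35)x + (6/7)x²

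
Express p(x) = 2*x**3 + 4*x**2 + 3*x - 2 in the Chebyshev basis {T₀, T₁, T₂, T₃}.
(9/2)T₁ + (2)T₂ + (1/2)T₃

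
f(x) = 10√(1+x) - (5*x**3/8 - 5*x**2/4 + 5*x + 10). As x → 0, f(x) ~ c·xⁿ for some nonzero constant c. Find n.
4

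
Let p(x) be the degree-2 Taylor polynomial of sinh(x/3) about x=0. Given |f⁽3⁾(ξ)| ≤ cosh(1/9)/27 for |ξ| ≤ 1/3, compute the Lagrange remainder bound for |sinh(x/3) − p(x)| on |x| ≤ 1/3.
cosh(1/9)/4374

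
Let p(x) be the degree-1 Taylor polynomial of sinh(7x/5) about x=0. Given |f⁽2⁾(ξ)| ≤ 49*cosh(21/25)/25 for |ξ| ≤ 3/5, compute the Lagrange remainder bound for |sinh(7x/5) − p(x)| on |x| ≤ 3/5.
441*cosh(21/25)/1250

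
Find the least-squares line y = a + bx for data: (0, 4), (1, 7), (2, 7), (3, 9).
a = 9/2, b = 3/2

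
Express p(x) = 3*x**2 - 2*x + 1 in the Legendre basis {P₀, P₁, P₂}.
(2)P₀ + (-2)P₁ + (2)P₂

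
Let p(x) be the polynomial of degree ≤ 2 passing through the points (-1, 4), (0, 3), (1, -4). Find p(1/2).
1/4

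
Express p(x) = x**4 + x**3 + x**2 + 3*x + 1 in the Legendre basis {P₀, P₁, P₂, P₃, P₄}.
(23/15)P₀ + (18/5)P₁ + (26/21)P₂ + (2/5)P₃ + (8/35)P₄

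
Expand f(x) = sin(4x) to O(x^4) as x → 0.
4*x - 32*x**3/3 + O(x**4)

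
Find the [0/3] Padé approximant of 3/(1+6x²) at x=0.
3/(6*x**2 + 1)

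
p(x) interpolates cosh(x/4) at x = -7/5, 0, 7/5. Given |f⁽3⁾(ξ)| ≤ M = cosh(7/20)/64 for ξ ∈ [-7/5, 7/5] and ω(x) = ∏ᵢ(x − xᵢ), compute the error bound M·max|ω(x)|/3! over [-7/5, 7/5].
343*sqrt(3)*cosh(7/20)/216000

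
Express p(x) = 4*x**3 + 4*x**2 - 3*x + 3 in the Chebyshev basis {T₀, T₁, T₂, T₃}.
(5)T₀ + (2)T₂ + T₃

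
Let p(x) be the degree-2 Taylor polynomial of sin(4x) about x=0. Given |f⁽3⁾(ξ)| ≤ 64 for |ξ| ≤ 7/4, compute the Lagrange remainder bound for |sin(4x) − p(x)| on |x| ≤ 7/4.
343/6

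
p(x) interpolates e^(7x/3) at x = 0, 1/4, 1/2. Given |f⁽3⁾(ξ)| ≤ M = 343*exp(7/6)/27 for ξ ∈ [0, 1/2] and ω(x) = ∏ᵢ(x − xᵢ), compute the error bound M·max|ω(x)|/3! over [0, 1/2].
343*sqrt(3)*exp(7/6)/46656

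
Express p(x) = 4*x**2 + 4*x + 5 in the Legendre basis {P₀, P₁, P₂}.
(19/3)P₀ + (4)P₁ + (8/3)P₂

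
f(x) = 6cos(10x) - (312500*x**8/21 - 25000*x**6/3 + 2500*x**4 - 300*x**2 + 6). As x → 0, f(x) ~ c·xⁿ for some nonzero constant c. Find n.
10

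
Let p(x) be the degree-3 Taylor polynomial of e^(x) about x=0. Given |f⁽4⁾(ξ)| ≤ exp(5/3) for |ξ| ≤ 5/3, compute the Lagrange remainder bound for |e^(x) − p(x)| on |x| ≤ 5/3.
625*exp(5/3)/1944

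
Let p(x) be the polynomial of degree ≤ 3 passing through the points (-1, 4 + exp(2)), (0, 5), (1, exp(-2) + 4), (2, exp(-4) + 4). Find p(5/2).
5*(-7*exp(2) + 7 + (17 - exp(2))*exp(4))*exp(-4)/16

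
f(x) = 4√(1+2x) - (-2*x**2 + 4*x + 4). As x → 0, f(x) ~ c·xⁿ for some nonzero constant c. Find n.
3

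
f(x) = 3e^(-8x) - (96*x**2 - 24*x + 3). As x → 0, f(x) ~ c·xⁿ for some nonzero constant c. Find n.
3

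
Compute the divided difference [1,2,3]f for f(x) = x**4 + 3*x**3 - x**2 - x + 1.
42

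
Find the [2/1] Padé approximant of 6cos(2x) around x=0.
6 - 12*x**2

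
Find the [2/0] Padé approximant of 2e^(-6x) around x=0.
36*x**2 - 12*x + 2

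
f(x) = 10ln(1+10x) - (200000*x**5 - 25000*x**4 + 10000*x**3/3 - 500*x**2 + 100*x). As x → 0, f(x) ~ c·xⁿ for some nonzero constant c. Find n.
6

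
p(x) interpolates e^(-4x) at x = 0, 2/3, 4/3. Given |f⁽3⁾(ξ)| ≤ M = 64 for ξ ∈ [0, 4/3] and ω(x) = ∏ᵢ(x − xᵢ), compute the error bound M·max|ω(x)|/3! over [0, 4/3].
512*sqrt(3)/729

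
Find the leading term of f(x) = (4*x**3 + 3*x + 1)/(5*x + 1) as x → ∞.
4*x**2/5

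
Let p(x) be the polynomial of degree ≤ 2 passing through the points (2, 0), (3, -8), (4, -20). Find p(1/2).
9/2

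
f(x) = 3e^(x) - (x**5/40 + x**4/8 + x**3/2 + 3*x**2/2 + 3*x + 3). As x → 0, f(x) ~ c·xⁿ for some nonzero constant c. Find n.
6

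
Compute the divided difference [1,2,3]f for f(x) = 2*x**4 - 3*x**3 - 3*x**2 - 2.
29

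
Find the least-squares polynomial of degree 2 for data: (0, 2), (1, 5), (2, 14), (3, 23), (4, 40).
2 + (7/5)x + (2)x²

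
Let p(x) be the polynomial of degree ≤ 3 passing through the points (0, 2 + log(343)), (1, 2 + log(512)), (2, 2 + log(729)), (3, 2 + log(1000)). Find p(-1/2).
2 + log(257298363*2**(3/8)*3**(7/8)*5**(1/16)*7**(9/16)/10485760)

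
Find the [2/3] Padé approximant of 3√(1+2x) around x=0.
(21*x**2/4 + 42*x/5 + 3)/(-x**3/20 + 9*x**2/20 + 9*x/5 + 1)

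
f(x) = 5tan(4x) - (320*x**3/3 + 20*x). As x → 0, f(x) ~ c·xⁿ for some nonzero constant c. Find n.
5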